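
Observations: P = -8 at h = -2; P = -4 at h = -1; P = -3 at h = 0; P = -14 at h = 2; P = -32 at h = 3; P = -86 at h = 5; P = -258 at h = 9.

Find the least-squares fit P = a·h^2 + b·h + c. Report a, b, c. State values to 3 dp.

a = -2.985, b = -1.712, c = -1.072

Normal-equation sums: Σh^2·h^2 = 7300, Σh^2·h = 880, Σh^2 = 124, Σh·h = 124, Σh = 16, Σ1 = 7.
For MᵀP: Σh^2·P = -23428, Σh·P = -2856, ΣP = -405.
So MᵀM·[a, b, c]ᵀ = MᵀP: [[7300, 880, 124]; [880, 124, 16]; [124, 16, 7]]·[a, b, c]ᵀ = [-23428, -2856, -405]ᵀ.
Solving the 3×3 system (Gaussian elimination) gives a = -13100/4389, b = -7514/4389, c = -4703/4389.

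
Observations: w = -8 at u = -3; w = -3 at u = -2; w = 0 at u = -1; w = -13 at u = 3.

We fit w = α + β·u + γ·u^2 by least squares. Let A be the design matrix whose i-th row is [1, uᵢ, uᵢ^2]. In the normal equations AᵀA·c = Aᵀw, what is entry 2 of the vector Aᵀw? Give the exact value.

-9

Entry 2 ↔ basis u, so (Aᵀw)_{2} = Σᵢ (u)·wᵢ = (-3)·(-8) + (-2)·(-3) + (-1)·(0) + (3)·(-13) = -9.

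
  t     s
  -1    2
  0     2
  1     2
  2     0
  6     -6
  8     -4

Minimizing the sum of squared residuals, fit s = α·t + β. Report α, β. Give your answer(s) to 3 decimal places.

α = -0.905, β = 1.747

Forming XᵀX = [[106, 16]; [16, 6]] and Xᵀs = [-68, -4]ᵀ gives XᵀX·[α, β]ᵀ = Xᵀs.
Δ = 106·6 − 16² = 380.
α = ((-68)·6 − 16·(-4))/380 = -86/95; β = (106·(-4) − 16·(-68))/380 = 166/95.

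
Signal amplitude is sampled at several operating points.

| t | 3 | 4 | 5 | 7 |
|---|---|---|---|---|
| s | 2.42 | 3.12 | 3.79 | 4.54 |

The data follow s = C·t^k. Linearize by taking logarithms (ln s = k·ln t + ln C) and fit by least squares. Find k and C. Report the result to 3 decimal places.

k = 0.747, C = 1.092

Taking logs, ln s = k·ln t + ln C, so regress ln s on ln t.
Σln t = 6.0403, Σ(ln t)² = 9.5056, Σln s = 4.8669, Σln t·ln s = 7.6367.
Normal system: [[9.5056, 6.0403]; [6.0403, 4]]·[k, ln C]ᵀ = [7.6367, 4.8669]ᵀ.
Δ = 9.5056·4 − (6.0403)² = 1.5378; k = (7.6367·4 − 6.0403·4.8669)/1.5378 = 0.74744, ln C = (9.5056·4.8669 − 6.0403·7.6367)/1.5378 = 0.08805, so C = exp(0.08805) = 1.09204.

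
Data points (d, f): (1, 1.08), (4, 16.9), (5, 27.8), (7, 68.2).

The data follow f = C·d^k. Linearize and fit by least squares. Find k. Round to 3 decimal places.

k = 2.086

With ln fᵢ as the transformed response and ln dᵢ as the regressor:
XᵀX = [[8.2987, 4.9416]; [4.9416, 4]], rhs = [17.4874, 10.4518]ᵀ  (here Σln d = 4.9416, Σ(ln d)² = 8.2987, Σln f = 10.4518, Σln d·ln f = 17.4874).
Δ = 8.2987·4 − (4.9416)² = 8.7748; k = (17.4874·4 − 4.9416·10.4518)/8.7748 = 2.08561, ln C = (8.2987·10.4518 − 4.9416·17.4874)/8.7748 = 0.03636.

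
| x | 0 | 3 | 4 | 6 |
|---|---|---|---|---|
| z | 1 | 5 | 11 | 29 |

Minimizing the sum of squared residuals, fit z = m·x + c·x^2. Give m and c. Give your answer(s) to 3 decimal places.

Compute the Gram sums: Σx·x = 61, Σx·x^2 = 307, Σx^2·x^2 = 1633.
Moment sums: Σx·z = 233, Σx^2·z = 1265.
Determinant 61·1633 − 307² = 5364.
m = (233·1633 − 307·1265)/5364 = -437/298; c = (61·1265 − 307·233)/5364 = 313/298.

m = -1.466, c = 1.050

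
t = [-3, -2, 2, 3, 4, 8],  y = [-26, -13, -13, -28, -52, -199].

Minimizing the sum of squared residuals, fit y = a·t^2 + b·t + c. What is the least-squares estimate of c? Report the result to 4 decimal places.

From the data, Σt^2·t^2 = 4546, Σt^2·t = 576, Σt^2 = 106, Σt·t = 106, Σt = 12, Σ1 = 6.
For Xᵀy: Σt^2·y = -14158, Σt·y = -1806, Σy = -331.
XᵀX·[a, b, c]ᵀ = Xᵀy becomes [[4546, 576, 106]; [576, 106, 12]; [106, 12, 6]]·[a, b, c]ᵀ = [-14158, -1806, -331]ᵀ.
Inverting the 3×3 Gram matrix, [a, b, c]ᵀ = [-397547/130076, -24999/65038, -52533/130076]ᵀ.

c = -0.4039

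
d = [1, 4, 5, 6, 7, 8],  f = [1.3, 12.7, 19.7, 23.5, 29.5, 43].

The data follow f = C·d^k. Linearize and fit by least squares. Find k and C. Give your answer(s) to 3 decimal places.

Taking logs, ln f = k·ln d + ln C, so regress ln f on ln d.
Σln d = 8.8128, Σ(ln d)² = 15.8331, Σln f = 16.0872, Σln d·ln f = 28.3840.
Normal system: [[15.8331, 8.8128]; [8.8128, 6]]·[k, ln C]ᵀ = [28.3840, 16.0872]ᵀ.
Slope k = (n·Σln d·ln f − Σln d·Σln f)/(n·Σ(ln d)² − (Σln d)²) = (6·28.3840 − 8.8128·16.0872)/17.3327 = 1.64605; ln C = (Σln f − k·Σln d)/n = 0.26347, so C = exp(0.26347) = 1.30144.

k = 1.646, C = 1.301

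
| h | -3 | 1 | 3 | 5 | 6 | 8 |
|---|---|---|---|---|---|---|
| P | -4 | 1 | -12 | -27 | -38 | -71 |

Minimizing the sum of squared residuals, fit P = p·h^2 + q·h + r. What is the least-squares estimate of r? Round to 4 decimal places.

r = 2.2346

The normal equations are: 6180·p + 854·q + 144·r = -6730;  854·p + 144·q + 20·r = -954;  144·p + 20·q + 6·r = -151.
(Σh^2·h^2 = 6180, Σh^2·h = 854, Σh^2 = 144, Σh·h = 144, Σh = 20, Σ1 = 6, Σh^2·P = -6730, Σh·P = -954, ΣP = -151.)
Inverting the 3×3 Gram matrix, [p, q, r]ᵀ = [-17912/17695, -16493/17695, 79081/35390]ᵀ.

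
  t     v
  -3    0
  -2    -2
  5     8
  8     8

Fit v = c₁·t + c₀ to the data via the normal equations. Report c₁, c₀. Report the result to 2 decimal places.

Entries of MᵀM: Σt·t = 102, Σt = 8, Σ1 = 4.
And Σt·v = 108, Σv = 14.
Normal equations: [[102, 8]; [8, 4]]·[c₁, c₀]ᵀ = [108, 14]ᵀ.
Δ = 102·4 − 8² = 344.
c₁ = (108·4 − 8·14)/344 = 40/43; c₀ = (102·14 − 8·108)/344 = 141/86.

c₁ = 0.93, c₀ = 1.64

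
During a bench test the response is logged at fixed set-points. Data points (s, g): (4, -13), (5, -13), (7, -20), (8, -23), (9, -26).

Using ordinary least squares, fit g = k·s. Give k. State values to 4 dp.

k = -2.8723

With design matrix M, MᵀM = [[235]] and Mᵀg = [-675]ᵀ.
Hence k = -675 / 235 ≈ -2.87234.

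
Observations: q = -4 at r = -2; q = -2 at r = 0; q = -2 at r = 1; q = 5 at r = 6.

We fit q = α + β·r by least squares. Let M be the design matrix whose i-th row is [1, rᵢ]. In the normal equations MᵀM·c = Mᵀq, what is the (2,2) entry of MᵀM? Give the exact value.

41

Row 2 ↔ basis r, column 2 ↔ basis r, so (MᵀM)_{2,2} = Σᵢ (r)·(r) = (-2)·(-2) + (0)·(0) + (1)·(1) + (6)·(6) = 41.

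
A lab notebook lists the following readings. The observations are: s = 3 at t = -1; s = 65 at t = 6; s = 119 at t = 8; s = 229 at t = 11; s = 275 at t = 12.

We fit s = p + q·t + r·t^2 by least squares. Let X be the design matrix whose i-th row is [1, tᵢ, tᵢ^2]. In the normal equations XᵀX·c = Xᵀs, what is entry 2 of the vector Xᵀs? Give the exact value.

Entry 2 ↔ basis t, so (Xᵀs)_{2} = Σᵢ (t)·sᵢ = (-1)·(3) + (6)·(65) + (8)·(119) + (11)·(229) + (12)·(275) = 7158.

7158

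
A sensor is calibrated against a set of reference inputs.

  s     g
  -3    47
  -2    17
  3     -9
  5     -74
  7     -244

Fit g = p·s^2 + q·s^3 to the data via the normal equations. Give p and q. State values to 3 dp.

Compute the Gram sums: Σs^2·s^2 = 3204, Σs^2·s^3 = 19900, Σs^3·s^3 = 134796.
For Xᵀg: Σs^2·g = -13396, Σs^3·g = -94590.
Normal equations: [[3204, 19900]; [19900, 134796]]·[p, q]ᵀ = [-13396, -94590]ᵀ.
Eliminating q: 134796·(row 1) − 19900·(row 2) gives 35876384·p = 134796·(-13396) − 19900·(-94590) = 76613784, so p = 9576723/4484548.
Then q = ((-94590) − 19900·(9576723/4484548))/134796 = -4560745/4484548.

p = 2.135, q = -1.017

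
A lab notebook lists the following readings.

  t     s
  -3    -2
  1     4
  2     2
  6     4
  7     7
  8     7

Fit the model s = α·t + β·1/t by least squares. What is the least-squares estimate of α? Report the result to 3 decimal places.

Forming AᵀA = [[163, 6]; [6, 40217/28224]] and Aᵀs = [143, 197/24]ᵀ gives AᵀA·[α, β]ᵀ = Aᵀs.
Eliminating β: (40217/28224)·(row 1) − 6·(row 2) gives (5539307/28224)·α = (40217/28224)·143 − 6·(197/24) = 4360999/28224, so α = 4360999/5539307.
Then β = ((197/24) − 6·(4360999/5539307))/(40217/28224) = 13546344/5539307.

α = 0.787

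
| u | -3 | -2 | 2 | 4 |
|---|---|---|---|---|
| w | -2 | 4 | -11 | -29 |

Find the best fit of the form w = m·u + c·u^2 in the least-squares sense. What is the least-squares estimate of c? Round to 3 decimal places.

c = -1.078

Setting ∂/∂m … = 0 gives: 33·m + 37·c = -140;  37·m + 369·c = -510.
(Σu·u = 33, Σu·u^2 = 37, Σu^2·u^2 = 369, Σu·w = -140, Σu^2·w = -510.)
Eliminating c: 369·(row 1) − 37·(row 2) gives 10808·m = 369·(-140) − 37·(-510) = -32790, so m = -16395/5404.
Then c = ((-510) − 37·(-16395/5404))/369 = -5825/5404.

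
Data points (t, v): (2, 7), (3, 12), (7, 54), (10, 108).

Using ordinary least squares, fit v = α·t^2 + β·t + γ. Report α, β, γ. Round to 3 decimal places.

Normal-equation sums: Σt^2·t^2 = 12498, Σt^2·t = 1378, Σt^2 = 162, Σt·t = 162, Σt = 22, Σ1 = 4.
Moment sums: Σt^2·v = 13582, Σt·v = 1508, Σv = 181.
Inverting the 3×3 Gram matrix, [α, β, γ]ᵀ = [1681/1562, -221/781, 5031/1562]ᵀ.

α = 1.076, β = -0.283, γ = 3.221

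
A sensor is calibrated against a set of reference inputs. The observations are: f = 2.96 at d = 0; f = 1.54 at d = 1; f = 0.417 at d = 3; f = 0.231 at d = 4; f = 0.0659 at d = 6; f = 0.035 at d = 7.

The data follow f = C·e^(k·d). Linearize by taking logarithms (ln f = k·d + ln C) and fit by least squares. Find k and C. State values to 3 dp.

Linearized form: ln f = k·d + ln C. From the 6 transformed points,
Σd = 21.0000, Σ(d)² = 111.0000, Σln f = -6.8951, Σd·ln f = -47.8381.
Equations: 111.0000·k + 21.0000·ln C = -47.8381;  21.0000·k + 6·ln C = -6.8951.
Δ = 111.0000·6 − (21.0000)² = 225.0000; k = (-47.8381·6 − 21.0000·-6.8951)/225.0000 = -0.63214, ln C = (111.0000·-6.8951 − 21.0000·-47.8381)/225.0000 = 1.06333, so C = exp(1.06333) = 2.89600.

k = -0.632, C = 2.896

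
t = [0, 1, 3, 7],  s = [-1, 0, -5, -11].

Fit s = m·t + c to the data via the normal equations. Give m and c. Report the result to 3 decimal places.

m = -1.574, c = 0.078

Forming AᵀA = [[59, 11]; [11, 4]] and Aᵀs = [-92, -17]ᵀ gives AᵀA·[m, c]ᵀ = Aᵀs.
det = 59·4 − 11² = 115.
m = ((-92)·4 − 11·(-17))/115 = -181/115; c = (59·(-17) − 11·(-92))/115 = 9/115.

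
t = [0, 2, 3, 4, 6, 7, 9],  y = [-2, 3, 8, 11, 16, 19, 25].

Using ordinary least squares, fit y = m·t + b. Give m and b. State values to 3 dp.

With design matrix M, MᵀM = [[195, 31]; [31, 7]] and Mᵀy = [528, 80]ᵀ.
Δ = 195·7 − 31² = 404.
m = (528·7 − 31·80)/404 = 304/101; b = (195·80 − 31·528)/404 = -192/101.

m = 3.010, b = -1.901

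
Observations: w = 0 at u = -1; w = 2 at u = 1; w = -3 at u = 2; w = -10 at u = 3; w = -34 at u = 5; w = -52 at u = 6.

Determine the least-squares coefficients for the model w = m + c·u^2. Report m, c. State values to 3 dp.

Compute the Gram sums: Σ1 = 6, Σu^2 = 76, Σu^2·u^2 = 2020.
Right-hand side: Σw = -97, Σu^2·w = -2822.
det = 6·2020 − 76² = 6344.
m = ((-97)·2020 − 76·(-2822))/6344 = 4633/1586; c = (6·(-2822) − 76·(-97))/6344 = -1195/793.

m = 2.921, c = -1.507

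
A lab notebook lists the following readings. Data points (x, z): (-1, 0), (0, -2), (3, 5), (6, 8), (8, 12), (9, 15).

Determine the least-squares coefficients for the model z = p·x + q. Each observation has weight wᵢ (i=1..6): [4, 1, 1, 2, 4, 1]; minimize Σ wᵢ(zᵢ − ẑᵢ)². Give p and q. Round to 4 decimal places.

p = 1.4112, q = 0.6628

Setting ∂/∂p … = 0 gives: 422·p + 52·q = 630;  52·p + 13·q = 82.
Δ = 422·13 − 52² = 2782.
p = (630·13 − 52·82)/2782 = 151/107; q = (422·82 − 52·630)/2782 = 922/1391.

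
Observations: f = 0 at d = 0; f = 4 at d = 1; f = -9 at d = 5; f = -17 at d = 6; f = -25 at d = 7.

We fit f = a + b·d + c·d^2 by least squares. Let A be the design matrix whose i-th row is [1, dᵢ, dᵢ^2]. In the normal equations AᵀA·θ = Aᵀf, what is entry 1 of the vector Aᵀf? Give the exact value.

-47

Entry 1 ↔ basis 1, so (Aᵀf)_{1} = Σᵢ fᵢ = (1)·(0) + (1)·(4) + (1)·(-9) + (1)·(-17) + (1)·(-25) = -47.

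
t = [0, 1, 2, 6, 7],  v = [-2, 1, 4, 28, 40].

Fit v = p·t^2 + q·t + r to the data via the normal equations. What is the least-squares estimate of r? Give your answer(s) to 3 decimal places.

r = -1.376

Setting ∂/∂p … = 0 gives: 3714·p + 568·q + 90·r = 2985;  568·p + 90·q + 16·r = 457;  90·p + 16·q + 5·r = 71.
Inverting the 3×3 Gram matrix, [p, q, r]ᵀ = [4719/7118, 8103/7118, -4898/3559]ᵀ.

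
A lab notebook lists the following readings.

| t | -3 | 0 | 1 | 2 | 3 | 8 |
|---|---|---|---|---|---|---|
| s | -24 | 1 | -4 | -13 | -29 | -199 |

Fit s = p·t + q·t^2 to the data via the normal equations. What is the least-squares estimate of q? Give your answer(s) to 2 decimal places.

q = -3.00

From the data, Σt·t = 87, Σt·t^2 = 521, Σt^2·t^2 = 4275.
And Σt·s = -1637, Σt^2·s = -13269.
Normal equations: [[87, 521]; [521, 4275]]·[p, q]ᵀ = [-1637, -13269]ᵀ.
Determinant 87·4275 − 521² = 100484.
p = ((-1637)·4275 − 521·(-13269))/100484 = -42513/50242; q = (87·(-13269) − 521·(-1637))/100484 = -150763/50242.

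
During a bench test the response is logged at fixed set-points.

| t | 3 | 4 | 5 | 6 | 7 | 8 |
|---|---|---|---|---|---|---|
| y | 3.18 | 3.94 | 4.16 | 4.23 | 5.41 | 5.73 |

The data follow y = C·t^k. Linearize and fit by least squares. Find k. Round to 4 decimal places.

k = 0.5688

Taking logs, ln y = k·ln t + ln C, so regress ln y on ln t.
Sums: Σln t = 9.9115, Σ(ln t)² = 17.0401, Σln y = 8.8297, Σln t·ln y = 14.9655.
Normal system: [[17.0401, 9.9115]; [9.9115, 6]]·[k, ln C]ᵀ = [14.9655, 8.8297]ᵀ.
Δ = 17.0401·6 − (9.9115)² = 4.0036; k = (14.9655·6 − 9.9115·8.8297)/4.0036 = 0.56879, ln C = (17.0401·8.8297 − 9.9115·14.9655)/4.0036 = 0.53203.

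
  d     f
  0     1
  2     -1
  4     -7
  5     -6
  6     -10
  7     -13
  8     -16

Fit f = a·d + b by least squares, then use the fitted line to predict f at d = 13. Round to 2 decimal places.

The normal system AᵀA·[a, b]ᵀ = Aᵀf is [[194, 32]; [32, 7]]·[a, b]ᵀ = [-339, -52]ᵀ.
Δ = 194·7 − 32² = 334.
a = ((-339)·7 − 32·(-52))/334 = -709/334; b = (194·(-52) − 32·(-339))/334 = 380/167.
At d = 13: f̂ = (-709/334)·(13) + (380/167)·(1) = -8457/334.

f̂ = -25.32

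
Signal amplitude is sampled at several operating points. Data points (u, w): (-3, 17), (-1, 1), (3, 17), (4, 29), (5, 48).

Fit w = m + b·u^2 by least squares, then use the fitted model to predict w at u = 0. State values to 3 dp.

ŵ = -0.822

Entries of MᵀM: Σ1 = 5, Σu^2 = 60, Σu^2·u^2 = 1044.
For Mᵀw: Σw = 112, Σu^2·w = 1971.
So MᵀM·[m, b]ᵀ = Mᵀw: [[5, 60]; [60, 1044]]·[m, b]ᵀ = [112, 1971]ᵀ.
Determinant 5·1044 − 60² = 1620.
m = (112·1044 − 60·1971)/1620 = -37/45; b = (5·1971 − 60·112)/1620 = 209/108.
At u = 0: ŵ = (-37/45)·(1) + (209/108)·(0) = -37/45.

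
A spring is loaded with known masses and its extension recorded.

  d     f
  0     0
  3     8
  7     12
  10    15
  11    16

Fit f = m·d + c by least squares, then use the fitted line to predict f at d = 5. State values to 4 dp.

The normal equations are: 279·m + 31·c = 434;  31·m + 5·c = 51.
(Σd·d = 279, Σd = 31, Σ1 = 5, Σd·f = 434, Σf = 51.)
Determinant 279·5 − 31² = 434.
m = (434·5 − 31·51)/434 = 19/14; c = (279·51 − 31·434)/434 = 25/14.
At d = 5: f̂ = (19/14)·(5) + (25/14)·(1) = 60/7.

f̂ = 8.5714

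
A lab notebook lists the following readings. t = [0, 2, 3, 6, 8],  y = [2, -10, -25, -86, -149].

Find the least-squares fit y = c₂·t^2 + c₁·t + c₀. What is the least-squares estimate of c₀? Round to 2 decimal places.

Setting ∂/∂c₂ … = 0 gives: 5489·c₂ + 763·c₁ + 113·c₀ = -12897;  763·c₂ + 113·c₁ + 19·c₀ = -1803;  113·c₂ + 19·c₁ + 5·c₀ = -268.
(Σt^2·t^2 = 5489, Σt^2·t = 763, Σt^2 = 113, Σt·t = 113, Σt = 19, Σ1 = 5, Σt^2·y = -12897, Σt·y = -1803, Σy = -268.)
Solving the 3×3 system (Gaussian elimination) gives c₂ = -43/21, c₁ = -209/84, c₀ = 179/84.

c₀ = 2.13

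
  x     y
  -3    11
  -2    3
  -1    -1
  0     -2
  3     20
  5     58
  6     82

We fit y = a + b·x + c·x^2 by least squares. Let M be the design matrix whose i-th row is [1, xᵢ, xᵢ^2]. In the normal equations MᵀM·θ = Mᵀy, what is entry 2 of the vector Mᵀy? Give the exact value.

804

Entry 2 ↔ basis x, so (Mᵀy)_{2} = Σᵢ (x)·yᵢ = (-3)·(11) + (-2)·(3) + (-1)·(-1) + (0)·(-2) + (3)·(20) + (5)·(58) + (6)·(82) = 804.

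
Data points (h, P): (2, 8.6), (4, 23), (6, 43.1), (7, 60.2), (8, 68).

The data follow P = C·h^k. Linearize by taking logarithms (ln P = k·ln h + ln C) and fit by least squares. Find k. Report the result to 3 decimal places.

k = 1.517

With ln Pᵢ as the transformed response and ln hᵢ as the regressor:
XᵀX = [[13.7233, 7.8966]; [7.8966, 5]], rhs = [29.3295, 17.3680]ᵀ  (here Σln h = 7.8966, Σ(ln h)² = 13.7233, Σln P = 17.3680, Σln h·ln P = 29.3295).
Slope k = (n·Σln h·ln P − Σln h·Σln P)/(n·Σ(ln h)² − (Σln h)²) = (5·29.3295 − 7.8966·17.3680)/6.2610 = 1.51737; ln C = (Σln P − k·Σln h)/n = 1.07719.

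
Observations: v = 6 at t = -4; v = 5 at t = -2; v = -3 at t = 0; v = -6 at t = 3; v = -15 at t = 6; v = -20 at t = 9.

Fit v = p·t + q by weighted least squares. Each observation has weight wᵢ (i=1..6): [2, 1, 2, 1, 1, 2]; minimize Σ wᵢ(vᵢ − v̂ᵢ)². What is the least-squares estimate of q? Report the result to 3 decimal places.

q = -1.690

Entries of XᵀWX: Σwᵢ·t·t = 243, Σwᵢ·t = 17, Σwᵢ·1 = 9.
For XᵀWv: Σwᵢ·t·v = -526, Σwᵢ·v = -50.
Determinant 243·9 − 17² = 1898.
p = ((-526)·9 − 17·(-50))/1898 = -1942/949; q = (243·(-50) − 17·(-526))/1898 = -1604/949.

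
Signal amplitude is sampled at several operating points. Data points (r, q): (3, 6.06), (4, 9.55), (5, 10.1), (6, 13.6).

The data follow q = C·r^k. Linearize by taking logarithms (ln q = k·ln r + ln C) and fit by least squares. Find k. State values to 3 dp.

k = 1.085

With ln qᵢ as the transformed response and ln rᵢ as the regressor:
AᵀA = [[8.9295, 5.8861]; [5.8861, 4]], rhs = [13.5061, 8.9809]ᵀ  (here Σln r = 5.8861, Σ(ln r)² = 8.9295, Σln q = 8.9809, Σln r·ln q = 13.5061).
Slope k = (n·Σln r·ln q − Σln r·Σln q)/(n·Σ(ln r)² − (Σln r)²) = (4·13.5061 − 5.8861·8.9809)/1.0716 = 1.08454; ln C = (Σln q − k·Σln r)/n = 0.64928.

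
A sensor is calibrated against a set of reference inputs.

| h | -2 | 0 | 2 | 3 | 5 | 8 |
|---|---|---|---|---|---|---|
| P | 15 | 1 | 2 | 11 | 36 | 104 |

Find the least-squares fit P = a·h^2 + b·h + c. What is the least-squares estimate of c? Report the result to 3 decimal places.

With design matrix M, MᵀM = [[4834, 664, 106]; [664, 106, 16]; [106, 16, 6]] and MᵀP = [7723, 1019, 169]ᵀ.
Inverting the 3×3 Gram matrix, [a, b, c]ᵀ = [31240/15801, -92609/31602, 11089/10534]ᵀ.

c = 1.053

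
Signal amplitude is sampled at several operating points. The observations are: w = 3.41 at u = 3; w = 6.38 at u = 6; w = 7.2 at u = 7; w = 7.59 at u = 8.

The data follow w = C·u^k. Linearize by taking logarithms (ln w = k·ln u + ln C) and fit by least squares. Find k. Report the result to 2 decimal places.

k = 0.84

Let Y = ln w. Fitting Y = k·ln u + ln C by least squares:
Σln u = 6.9157, Σ(ln u)² = 12.5280, Σln w = 7.0808, Σln u·ln w = 12.7242.
Equations: 12.5280·k + 6.9157·ln C = 12.7242;  6.9157·k + 4·ln C = 7.0808.
Slope k = (n·Σln u·ln w − Σln u·Σln w)/(n·Σ(ln u)² − (Σln u)²) = (4·12.7242 − 6.9157·7.0808)/2.2847 = 0.84381; ln C = (Σln w − k·Σln u)/n = 0.31131.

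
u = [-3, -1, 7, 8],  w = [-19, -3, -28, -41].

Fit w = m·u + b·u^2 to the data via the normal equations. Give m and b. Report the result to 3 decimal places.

The normal system MᵀM·[m, b]ᵀ = Mᵀw is [[123, 827]; [827, 6579]]·[m, b]ᵀ = [-464, -4170]ᵀ.
Δ = 123·6579 − 827² = 125288.
m = ((-464)·6579 − 827·(-4170))/125288 = 197967/62644; b = (123·(-4170) − 827·(-464))/125288 = -64591/62644.

m = 3.160, b = -1.031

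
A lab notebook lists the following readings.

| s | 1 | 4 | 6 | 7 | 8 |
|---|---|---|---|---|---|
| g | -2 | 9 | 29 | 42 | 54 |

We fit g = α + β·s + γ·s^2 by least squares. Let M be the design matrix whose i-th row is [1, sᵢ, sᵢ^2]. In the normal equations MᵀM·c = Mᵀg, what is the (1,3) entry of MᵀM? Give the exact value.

166

Row 1 ↔ basis 1, column 3 ↔ basis s^2, so (MᵀM)_{1,3} = Σᵢ s^2 = (1)·(1) + (1)·(16) + (1)·(36) + (1)·(49) + (1)·(64) = 166.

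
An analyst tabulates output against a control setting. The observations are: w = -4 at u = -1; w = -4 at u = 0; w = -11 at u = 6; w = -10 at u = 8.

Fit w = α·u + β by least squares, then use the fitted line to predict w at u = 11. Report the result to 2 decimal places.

Normal-equation sums: Σu·u = 101, Σu = 13, Σ1 = 4.
Right-hand side: Σu·w = -142, Σw = -29.
Normal equations: [[101, 13]; [13, 4]]·[α, β]ᵀ = [-142, -29]ᵀ.
Eliminating β: 4·(row 1) − 13·(row 2) gives 235·α = 4·(-142) − 13·(-29) = -191, so α = -191/235.
Then β = ((-29) − 13·(-191/235))/4 = -1083/235.
At u = 11: ŵ = (-191/235)·(11) + (-1083/235)·(1) = -3184/235.

ŵ = -13.55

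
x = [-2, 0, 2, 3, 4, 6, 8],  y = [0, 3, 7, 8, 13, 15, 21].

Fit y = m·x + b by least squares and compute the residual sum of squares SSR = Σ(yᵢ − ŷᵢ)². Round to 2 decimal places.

With design matrix M, MᵀM = [[133, 21]; [21, 7]] and Mᵀy = [348, 67]ᵀ.
det = 133·7 − 21² = 490.
m = (348·7 − 21·67)/490 = 21/10; b = (133·67 − 21·348)/490 = 229/70.
Residuals: 13/14, -19/70, -33/70, -11/7, 93/70, -61/70, 13/14; SSR = 491/70.

SSR = 7.01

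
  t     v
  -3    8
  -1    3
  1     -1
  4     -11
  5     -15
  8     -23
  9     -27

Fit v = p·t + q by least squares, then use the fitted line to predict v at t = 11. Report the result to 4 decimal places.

v̂ = -32.1176

Entries of AᵀA: Σt·t = 197, Σt = 23, Σ1 = 7.
And Σt·v = -574, Σv = -66.
AᵀA·[p, q]ᵀ = Aᵀv becomes [[197, 23]; [23, 7]]·[p, q]ᵀ = [-574, -66]ᵀ.
Δ = 197·7 − 23² = 850.
p = ((-574)·7 − 23·(-66))/850 = -50/17; q = (197·(-66) − 23·(-574))/850 = 4/17.
At t = 11: v̂ = (-50/17)·(11) + (4/17)·(1) = -546/17.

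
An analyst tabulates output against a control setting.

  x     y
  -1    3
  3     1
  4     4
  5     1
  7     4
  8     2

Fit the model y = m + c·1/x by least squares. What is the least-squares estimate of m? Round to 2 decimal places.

Entries of MᵀM: Σ1 = 6, Σ1/x = 43/840, Σ1/x·1/x = 881749/705600.
And Σy = 15, Σ1/x·y = -271/420.
MᵀM·[m, c]ᵀ = Mᵀy becomes [[6, 43/840]; [43/840, 881749/705600]]·[m, c]ᵀ = [15, -271/420]ᵀ.
Determinant 6·(881749/705600) − (43/840)² = 1057729/141120.
m = (15·(881749/705600) − (43/840)·(-271/420))/(1057729/141120) = 13249541/5288645; c = (6·(-271/420) − (43/840)·15)/(1057729/141120) = -654696/1057729.

m = 2.51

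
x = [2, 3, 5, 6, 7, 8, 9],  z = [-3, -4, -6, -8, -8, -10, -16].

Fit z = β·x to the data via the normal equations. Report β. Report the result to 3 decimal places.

Entries of AᵀA: Σx·x = 268.
Moment sums: Σx·z = -376.
So AᵀA·[β]ᵀ = Aᵀz: [[268]]·[β]ᵀ = [-376]ᵀ.
β = (-376)/268 = -1.40299.

β = -1.403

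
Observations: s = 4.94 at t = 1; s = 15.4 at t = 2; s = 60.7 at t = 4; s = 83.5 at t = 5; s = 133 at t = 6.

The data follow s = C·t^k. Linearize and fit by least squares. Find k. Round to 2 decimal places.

With ln sᵢ as the transformed response and ln tᵢ as the regressor:
Over the data: Σln t = 5.4806, Σ(ln t)² = 8.2030, Σln s = 17.7529, Σln t·ln s = 23.4712.
Normal system: [[8.2030, 5.4806]; [5.4806, 5]]·[k, ln C]ᵀ = [23.4712, 17.7529]ᵀ.
Solving (det = 10.9774): k = 1.82730, ln C = 1.54762.

k = 1.83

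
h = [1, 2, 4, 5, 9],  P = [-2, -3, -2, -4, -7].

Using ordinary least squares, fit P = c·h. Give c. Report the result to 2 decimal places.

Sums needed: Σh·h = 127.
Moment sums: Σh·P = -99.
Normal equations: [[127]]·[c]ᵀ = [-99]ᵀ.
c = (-99)/127 = -0.779528.

c = -0.78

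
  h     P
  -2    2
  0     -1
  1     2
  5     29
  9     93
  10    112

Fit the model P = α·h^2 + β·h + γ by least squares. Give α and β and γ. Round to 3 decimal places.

α = 1.054, β = 0.790, γ = -0.602

From the data, Σh^2·h^2 = 17203, Σh^2·h = 1847, Σh^2 = 211, Σh·h = 211, Σh = 23, Σ1 = 6.
And Σh^2·P = 19468, Σh·P = 2100, ΣP = 237.
Solving the 3×3 system (Gaussian elimination) gives α = 97942/92901, β = 73363/92901, γ = -18643/30967.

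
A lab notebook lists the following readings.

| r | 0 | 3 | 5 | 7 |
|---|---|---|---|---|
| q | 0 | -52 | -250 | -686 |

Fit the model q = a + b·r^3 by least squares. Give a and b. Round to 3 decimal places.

a = 0.829, b = -2.003

Sums needed: Σ1 = 4, Σr^3 = 495, Σr^3·r^3 = 134003.
Moment sums: Σq = -988, Σr^3·q = -267952.
AᵀA·[a, b]ᵀ = Aᵀq becomes [[4, 495]; [495, 134003]]·[a, b]ᵀ = [-988, -267952]ᵀ.
Determinant 4·134003 − 495² = 290987.
a = ((-988)·134003 − 495·(-267952))/290987 = 241276/290987; b = (4·(-267952) − 495·(-988))/290987 = -582748/290987.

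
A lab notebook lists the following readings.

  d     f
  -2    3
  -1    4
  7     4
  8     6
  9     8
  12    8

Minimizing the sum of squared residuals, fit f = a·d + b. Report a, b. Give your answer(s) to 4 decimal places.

XᵀX·[a, b]ᵀ = Xᵀf reads: 343·a + 33·b = 234;  33·a + 6·b = 33.
Determinant 343·6 − 33² = 969.
a = (234·6 − 33·33)/969 = 105/323; b = (343·33 − 33·234)/969 = 1199/323.

a = 0.3251, b = 3.7121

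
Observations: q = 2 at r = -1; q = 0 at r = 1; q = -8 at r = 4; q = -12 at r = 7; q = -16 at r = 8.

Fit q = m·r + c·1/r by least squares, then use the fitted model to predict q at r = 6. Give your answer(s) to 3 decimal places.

Setting ∂/∂m … = 0 gives: 131·m + 5·c = -246;  5·m + (6581/3136)·c = -54/7.
Eliminating c: (6581/3136)·(row 1) − 5·(row 2) gives (783711/3136)·m = (6581/3136)·(-246) − 5·(-54/7) = -748983/1568, so m = -499322/261237.
Then c = ((-54/7) − 5·(-499322/261237))/(6581/3136) = 229376/261237.
At r = 6: q̂ = (-499322/261237)·(6) + (229376/261237)·(1/6) = -8873108/783711.

q̂ = -11.322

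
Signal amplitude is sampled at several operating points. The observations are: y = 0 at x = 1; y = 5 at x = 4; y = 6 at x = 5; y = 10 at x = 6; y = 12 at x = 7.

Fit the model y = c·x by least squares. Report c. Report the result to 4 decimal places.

The normal equations are: 127·c = 194.
c = 194/127 = 1.52756.

c = 1.5276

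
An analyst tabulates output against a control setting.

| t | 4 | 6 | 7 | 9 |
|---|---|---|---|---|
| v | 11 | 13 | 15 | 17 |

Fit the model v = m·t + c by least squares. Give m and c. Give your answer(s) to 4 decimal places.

m = 1.2308, c = 6.0000

MᵀM·[m, c]ᵀ = Mᵀv reads: 182·m + 26·c = 380;  26·m + 4·c = 56.
Δ = 182·4 − 26² = 52.
m = (380·4 − 26·56)/52 = 16/13; c = (182·56 − 26·380)/52 = 6.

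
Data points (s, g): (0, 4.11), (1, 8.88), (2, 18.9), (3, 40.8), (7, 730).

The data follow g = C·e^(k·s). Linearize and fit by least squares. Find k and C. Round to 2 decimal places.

Taking logs, ln g = k·s + ln C, so regress ln g on s.
Σs = 13.0000, Σ(s)² = 63.0000, Σln g = 16.8381, Σs·ln g = 65.3395.
Normal system: [[63.0000, 13.0000]; [13.0000, 5]]·[k, ln C]ᵀ = [65.3395, 16.8381]ᵀ.
Slope k = (n·Σs·ln g − Σs·Σln g)/(n·Σ(s)² − (Σs)²) = (5·65.3395 − 13.0000·16.8381)/146.0000 = 0.73837; ln C = (Σln g − k·Σs)/n = 1.44786, so C = exp(1.44786) = 4.25401.

k = 0.74, C = 4.25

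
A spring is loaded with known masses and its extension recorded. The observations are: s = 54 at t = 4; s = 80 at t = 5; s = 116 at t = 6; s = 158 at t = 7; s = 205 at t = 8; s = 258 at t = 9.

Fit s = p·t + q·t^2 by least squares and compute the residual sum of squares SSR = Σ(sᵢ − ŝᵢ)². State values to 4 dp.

Normal-equation sums: Σt·t = 271, Σt·t^2 = 1989, Σt^2·t^2 = 15235.
For Xᵀs: Σt·s = 6380, Σt^2·s = 48800.
Δ = 271·15235 − 1989² = 172564.
p = (6380·15235 − 1989·48800)/172564 = 34025/43141; q = (271·48800 − 1989·6380)/172564 = 133745/43141.
Residuals: 53594/43141, -62470/43141, -14614/43141, 3514/6163, 12025/43141, -9192/43141; SSR = 181325/43141.

SSR = 4.2031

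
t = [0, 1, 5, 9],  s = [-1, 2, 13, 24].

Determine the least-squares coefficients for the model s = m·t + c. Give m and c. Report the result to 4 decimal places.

Sums needed: Σt·t = 107, Σt = 15, Σ1 = 4.
And Σt·s = 283, Σs = 38.
So XᵀX·[m, c]ᵀ = Xᵀs: [[107, 15]; [15, 4]]·[m, c]ᵀ = [283, 38]ᵀ.
det = 107·4 − 15² = 203.
m = (283·4 − 15·38)/203 = 562/203; c = (107·38 − 15·283)/203 = -179/203.

m = 2.7685, c = -0.8818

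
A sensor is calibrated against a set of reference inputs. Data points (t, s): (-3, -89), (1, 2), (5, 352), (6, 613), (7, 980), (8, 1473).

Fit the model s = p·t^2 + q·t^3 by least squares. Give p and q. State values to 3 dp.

From the data, Σt^2·t^2 = 8500, Σt^2·t^3 = 60234, Σt^3·t^3 = 442804.
And Σt^2·s = 172361, Σt^3·s = 1269129.
MᵀM·[p, q]ᵀ = Mᵀs becomes [[8500, 60234]; [60234, 442804]]·[p, q]ᵀ = [172361, 1269129]ᵀ.
Eliminating q: 442804·(row 1) − 60234·(row 2) gives 135699244·p = 442804·172361 − 60234·1269129 = -122575942, so p = -61287971/67849622.
Then q = (1269129 − 60234·(-61287971/67849622))/442804 = 202802013/67849622.

p = -0.903, q = 2.989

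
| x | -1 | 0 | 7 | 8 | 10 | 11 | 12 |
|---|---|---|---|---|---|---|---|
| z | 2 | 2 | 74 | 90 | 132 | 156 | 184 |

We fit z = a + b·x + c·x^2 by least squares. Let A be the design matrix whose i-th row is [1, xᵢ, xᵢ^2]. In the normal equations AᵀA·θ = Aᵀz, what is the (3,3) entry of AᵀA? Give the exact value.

Row 3 ↔ basis x^2, column 3 ↔ basis x^2, so (AᵀA)_{3,3} = Σᵢ (x^2)·(x^2) = (1)·(1) + (0)·(0) + (49)·(49) + (64)·(64) + (100)·(100) + (121)·(121) + (144)·(144) = 51875.

51875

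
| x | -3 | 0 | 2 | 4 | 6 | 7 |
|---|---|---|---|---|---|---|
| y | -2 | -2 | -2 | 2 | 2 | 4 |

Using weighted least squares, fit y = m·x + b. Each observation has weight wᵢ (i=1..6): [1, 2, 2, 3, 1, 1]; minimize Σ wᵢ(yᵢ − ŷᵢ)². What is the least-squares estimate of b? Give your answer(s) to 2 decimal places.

Setting ∂/∂m … = 0 gives: 150·m + 26·b = 62;  26·m + 10·b = 2.
(Σwᵢ·x·x = 150, Σwᵢ·x = 26, Σwᵢ·1 = 10, Σwᵢ·x·y = 62, Σwᵢ·y = 2.)
Determinant 150·10 − 26² = 824.
m = (62·10 − 26·2)/824 = 71/103; b = (150·2 − 26·62)/824 = -164/103.

b = -1.59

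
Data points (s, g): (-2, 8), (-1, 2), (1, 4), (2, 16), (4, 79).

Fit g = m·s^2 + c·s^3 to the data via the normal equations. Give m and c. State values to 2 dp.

m = 2.98, c = 0.49

With design matrix X, XᵀX = [[290, 1024]; [1024, 4226]] and Xᵀg = [1366, 5122]ᵀ.
Determinant 290·4226 − 1024² = 176964.
m = (1366·4226 − 1024·5122)/176964 = 131947/44241; c = (290·5122 − 1024·1366)/176964 = 21649/44241.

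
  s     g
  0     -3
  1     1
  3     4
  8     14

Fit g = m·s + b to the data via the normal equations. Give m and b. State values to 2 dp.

m = 2.03, b = -2.08

Sums needed: Σs·s = 74, Σs = 12, Σ1 = 4.
Right-hand side: Σs·g = 125, Σg = 16.
So MᵀM·[m, b]ᵀ = Mᵀg: [[74, 12]; [12, 4]]·[m, b]ᵀ = [125, 16]ᵀ.
Δ = 74·4 − 12² = 152.
m = (125·4 − 12·16)/152 = 77/38; b = (74·16 − 12·125)/152 = -79/38.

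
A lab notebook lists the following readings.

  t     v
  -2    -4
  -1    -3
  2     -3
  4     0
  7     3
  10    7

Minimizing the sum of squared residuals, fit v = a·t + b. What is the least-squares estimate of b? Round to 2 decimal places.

b = -2.98

Entries of XᵀX: Σt·t = 174, Σt = 20, Σ1 = 6.
Right-hand side: Σt·v = 96, Σv = 0.
Normal equations: [[174, 20]; [20, 6]]·[a, b]ᵀ = [96, 0]ᵀ.
Δ = 174·6 − 20² = 644.
a = (96·6 − 20·0)/644 = 144/161; b = (174·0 − 20·96)/644 = -480/161.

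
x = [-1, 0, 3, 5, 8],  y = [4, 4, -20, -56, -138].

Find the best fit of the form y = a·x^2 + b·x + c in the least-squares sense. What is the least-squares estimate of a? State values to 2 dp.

Forming MᵀM = [[4803, 663, 99]; [663, 99, 15]; [99, 15, 5]] and Mᵀy = [-10408, -1448, -206]ᵀ gives MᵀM·[a, b, c]ᵀ = Mᵀy.
Row-reducing yields a = -3958/2037, b = -4483/2037, c = 2631/679.

a = -1.94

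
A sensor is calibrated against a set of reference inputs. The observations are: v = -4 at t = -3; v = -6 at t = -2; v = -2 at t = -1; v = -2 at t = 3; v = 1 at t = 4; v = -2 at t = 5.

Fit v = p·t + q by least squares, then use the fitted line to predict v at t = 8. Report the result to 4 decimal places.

v̂ = 1.0000

Entries of XᵀX: Σt·t = 64, Σt = 6, Σ1 = 6.
For Xᵀv: Σt·v = 14, Σv = -15.
Normal equations: [[64, 6]; [6, 6]]·[p, q]ᵀ = [14, -15]ᵀ.
Eliminating q: 6·(row 1) − 6·(row 2) gives 348·p = 6·14 − 6·(-15) = 174, so p = 1/2.
Then q = ((-15) − 6·(1/2))/6 = -3.
At t = 8: v̂ = (1/2)·(8) + (-3)·(1) = 1.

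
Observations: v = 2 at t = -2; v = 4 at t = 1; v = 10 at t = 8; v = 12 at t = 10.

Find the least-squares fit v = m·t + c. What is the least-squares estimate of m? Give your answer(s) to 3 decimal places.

Setting ∂/∂m … = 0 gives: 169·m + 17·c = 200;  17·m + 4·c = 28.
Δ = 169·4 − 17² = 387.
m = (200·4 − 17·28)/387 = 36/43; c = (169·28 − 17·200)/387 = 148/43.

m = 0.837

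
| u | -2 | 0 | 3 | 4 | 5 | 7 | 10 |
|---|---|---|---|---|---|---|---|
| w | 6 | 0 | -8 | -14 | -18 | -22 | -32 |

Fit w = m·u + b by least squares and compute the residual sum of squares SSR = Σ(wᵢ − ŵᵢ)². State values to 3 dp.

Sums needed: Σu·u = 203, Σu = 27, Σ1 = 7.
And Σu·w = -656, Σw = -88.
Normal equations: [[203, 27]; [27, 7]]·[m, b]ᵀ = [-656, -88]ᵀ.
Determinant 203·7 − 27² = 692.
m = ((-656)·7 − 27·(-88))/692 = -554/173; b = (203·(-88) − 27·(-656))/692 = -38/173.
Residuals: -32/173, 38/173, 316/173, -168/173, -306/173, 110/173, 42/173; SSR = 1376/173.

SSR = 7.954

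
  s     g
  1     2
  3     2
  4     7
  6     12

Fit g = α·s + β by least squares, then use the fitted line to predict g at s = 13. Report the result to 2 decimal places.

ĝ = 25.85

The normal equations are: 62·α + 14·β = 108;  14·α + 4·β = 23.
Δ = 62·4 − 14² = 52.
α = (108·4 − 14·23)/52 = 55/26; β = (62·23 − 14·108)/52 = -43/26.
At s = 13: ĝ = (55/26)·(13) + (-43/26)·(1) = 336/13.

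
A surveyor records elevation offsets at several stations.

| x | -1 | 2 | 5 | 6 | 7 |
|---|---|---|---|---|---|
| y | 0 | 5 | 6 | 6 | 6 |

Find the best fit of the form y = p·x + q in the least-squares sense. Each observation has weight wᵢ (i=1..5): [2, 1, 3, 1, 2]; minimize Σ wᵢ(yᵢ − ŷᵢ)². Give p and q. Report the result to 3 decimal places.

Compute the Gram sums: Σwᵢ·x·x = 215, Σwᵢ·x = 35, Σwᵢ·1 = 9.
For MᵀWy: Σwᵢ·x·y = 220, Σwᵢ·y = 41.
Normal equations: [[215, 35]; [35, 9]]·[p, q]ᵀ = [220, 41]ᵀ.
Δ = 215·9 − 35² = 710.
p = (220·9 − 35·41)/710 = 109/142; q = (215·41 − 35·220)/710 = 223/142.

p = 0.768, q = 1.570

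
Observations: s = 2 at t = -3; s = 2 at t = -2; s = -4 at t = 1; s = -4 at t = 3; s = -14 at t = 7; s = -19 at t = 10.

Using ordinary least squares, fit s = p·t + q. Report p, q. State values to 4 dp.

Forming MᵀM = [[172, 16]; [16, 6]] and Mᵀs = [-314, -37]ᵀ gives MᵀM·[p, q]ᵀ = Mᵀs.
Eliminating q: 6·(row 1) − 16·(row 2) gives 776·p = 6·(-314) − 16·(-37) = -1292, so p = -323/194.
Then q = ((-37) − 16·(-323/194))/6 = -335/194.

p = -1.6649, q = -1.7268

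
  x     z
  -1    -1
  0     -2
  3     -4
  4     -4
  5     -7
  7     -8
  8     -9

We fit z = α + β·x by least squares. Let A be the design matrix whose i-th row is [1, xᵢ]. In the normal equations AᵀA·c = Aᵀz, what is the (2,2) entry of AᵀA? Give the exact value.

164

Row 2 ↔ basis x, column 2 ↔ basis x, so (AᵀA)_{2,2} = Σᵢ (x)·(x) = (-1)·(-1) + (0)·(0) + (3)·(3) + (4)·(4) + (5)·(5) + (7)·(7) + (8)·(8) = 164.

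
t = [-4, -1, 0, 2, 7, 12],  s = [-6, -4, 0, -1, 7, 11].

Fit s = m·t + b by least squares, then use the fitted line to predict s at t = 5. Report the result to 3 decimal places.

With design matrix M, MᵀM = [[214, 16]; [16, 6]] and Mᵀs = [207, 7]ᵀ.
Determinant 214·6 − 16² = 1028.
m = (207·6 − 16·7)/1028 = 565/514; b = (214·7 − 16·207)/1028 = -907/514.
At t = 5: ŝ = (565/514)·(5) + (-907/514)·(1) = 959/257.

ŝ = 3.732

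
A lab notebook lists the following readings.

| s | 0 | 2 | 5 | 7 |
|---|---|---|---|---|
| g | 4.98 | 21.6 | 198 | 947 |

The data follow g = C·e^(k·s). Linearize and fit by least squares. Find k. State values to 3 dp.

Taking logs, ln g = k·s + ln C, so regress ln g on s.
Over the data: Σs = 14.0000, Σ(s)² = 78.0000, Σln g = 16.8197, Σs·ln g = 80.5598.
Normal system: [[78.0000, 14.0000]; [14.0000, 4]]·[k, ln C]ᵀ = [80.5598, 16.8197]ᵀ.
Δ = 78.0000·4 − (14.0000)² = 116.0000; k = (80.5598·4 − 14.0000·16.8197)/116.0000 = 0.74796, ln C = (78.0000·16.8197 − 14.0000·80.5598)/116.0000 = 1.58705.

k = 0.748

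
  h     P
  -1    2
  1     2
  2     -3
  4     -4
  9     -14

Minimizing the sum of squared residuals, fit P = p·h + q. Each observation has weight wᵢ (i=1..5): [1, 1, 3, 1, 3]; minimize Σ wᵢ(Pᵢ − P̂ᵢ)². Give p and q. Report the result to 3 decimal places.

From the data, Σwᵢ·h·h = 273, Σwᵢ·h = 37, Σwᵢ·1 = 9.
For AᵀWP: Σwᵢ·h·P = -412, Σwᵢ·P = -51.
AᵀWA·[p, q]ᵀ = AᵀWP becomes [[273, 37]; [37, 9]]·[p, q]ᵀ = [-412, -51]ᵀ.
Eliminating q: 9·(row 1) − 37·(row 2) gives 1088·p = 9·(-412) − 37·(-51) = -1821, so p = -1821/1088.
Then q = ((-51) − 37·(-1821/1088))/9 = 1321/1088.

p = -1.674, q = 1.214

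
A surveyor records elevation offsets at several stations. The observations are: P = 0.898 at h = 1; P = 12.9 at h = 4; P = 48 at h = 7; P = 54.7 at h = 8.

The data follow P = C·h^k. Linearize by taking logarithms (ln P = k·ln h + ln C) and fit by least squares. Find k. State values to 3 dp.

Let Y = ln P. Fitting Y = k·ln h + ln C by least squares:
Σln h = 5.4116, Σ(ln h)² = 10.0325, Σln P = 10.3227, Σln h·ln P = 19.3997.
Equations: 10.0325·k + 5.4116·ln C = 19.3997;  5.4116·k + 4·ln C = 10.3227.
Solving (det = 10.8439): k = 2.00445, ln C = -0.13116.

k = 2.004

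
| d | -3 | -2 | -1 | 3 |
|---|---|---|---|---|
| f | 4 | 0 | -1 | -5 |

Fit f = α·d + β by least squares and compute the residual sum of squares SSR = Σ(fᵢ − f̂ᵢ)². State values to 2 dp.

SSR = 4.55

Setting ∂/∂α … = 0 gives: 23·α + (-3)·β = -26;  (-3)·α + 4·β = -2.
(Σd·d = 23, Σd = -3, Σ1 = 4, Σd·f = -26, Σf = -2.)
Eliminating β: 4·(row 1) − (-3)·(row 2) gives 83·α = 4·(-26) − (-3)·(-2) = -110, so α = -110/83.
Then β = ((-2) − (-3)·(-110/83))/4 = -124/83.
Residuals: 126/83, -96/83, -69/83, 39/83; SSR = 378/83.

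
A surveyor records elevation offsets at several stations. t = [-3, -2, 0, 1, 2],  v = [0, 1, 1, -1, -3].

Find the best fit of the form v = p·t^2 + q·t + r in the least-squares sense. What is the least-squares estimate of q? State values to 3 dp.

q = -1.047

XᵀX·[p, q, r]ᵀ = Xᵀv reads: 114·p + (-26)·q + 18·r = -9;  (-26)·p + 18·q + (-2)·r = -9;  18·p + (-2)·q + 5·r = -2.
Solving the 3×3 system (Gaussian elimination) gives p = -269/616, q = -645/616, r = 58/77.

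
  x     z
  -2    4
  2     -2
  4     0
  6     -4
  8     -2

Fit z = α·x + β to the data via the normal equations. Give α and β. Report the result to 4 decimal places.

α = -0.6351, β = 1.4865

Forming MᵀM = [[124, 18]; [18, 5]] and Mᵀz = [-52, -4]ᵀ gives MᵀM·[α, β]ᵀ = Mᵀz.
Δ = 124·5 − 18² = 296.
α = ((-52)·5 − 18·(-4))/296 = -47/74; β = (124·(-4) − 18·(-52))/296 = 55/37.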